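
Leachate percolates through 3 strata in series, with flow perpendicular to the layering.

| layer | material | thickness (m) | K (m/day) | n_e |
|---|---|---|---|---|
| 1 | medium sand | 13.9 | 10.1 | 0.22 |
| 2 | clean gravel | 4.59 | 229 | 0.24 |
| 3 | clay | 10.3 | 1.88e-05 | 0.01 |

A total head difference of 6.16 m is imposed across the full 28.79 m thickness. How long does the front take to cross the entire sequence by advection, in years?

1040

With flow normal to the layers, continuity requires the same specific discharge q through every layer.
Σ(b_i/K_i) = 13.9/10.1 + 4.59/229 + 10.3/1.88e-05 = 5.479e+05 d.
q = Δh / Σ(b_i/K_i) = 6.16 / 5.479e+05 = 1.124e-05 m/day.
In each layer the seepage velocity is v_i = q/n_i, so the layer transit time is t_i = b_i·n_i / q:
  layer 1 (medium sand): t_1 = 13.9 × 0.22 / 1.124e-05 = 2.720e+05 d
  layer 2 (clean gravel): t_2 = 4.59 × 0.24 / 1.124e-05 = 97977 d
  layer 3 (clay): t_3 = 10.3 × 0.01 / 1.124e-05 = 9161 d
Total t = Σ t_i = 3.791e+05 days = 1038 years.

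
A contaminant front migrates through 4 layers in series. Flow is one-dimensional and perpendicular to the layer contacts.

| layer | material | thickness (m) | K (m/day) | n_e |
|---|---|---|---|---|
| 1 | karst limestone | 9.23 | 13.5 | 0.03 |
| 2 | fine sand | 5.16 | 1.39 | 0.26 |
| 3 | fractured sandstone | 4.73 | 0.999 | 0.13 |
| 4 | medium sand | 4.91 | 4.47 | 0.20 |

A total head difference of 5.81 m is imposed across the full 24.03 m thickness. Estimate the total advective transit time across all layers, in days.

With flow normal to the layers, continuity requires the same specific discharge q through every layer.
Σ(b_i/K_i) = 9.23/13.5 + 5.16/1.39 + 4.73/0.999 + 4.91/4.47 = 10.23 d.
q = Δh / Σ(b_i/K_i) = 5.81 / 10.23 = 0.5680 m/day.
In each layer the seepage velocity is v_i = q/n_i, so the layer transit time is t_i = b_i·n_i / q:
  layer 1 (karst limestone): t_1 = 9.23 × 0.03 / 0.5680 = 0.4875 d
  layer 2 (fine sand): t_2 = 5.16 × 0.26 / 0.5680 = 2.362 d
  layer 3 (fractured sandstone): t_3 = 4.73 × 0.13 / 0.5680 = 1.083 d
  layer 4 (medium sand): t_4 = 4.91 × 0.20 / 0.5680 = 1.729 d
Total t = Σ t_i = 5.661 days.

5.66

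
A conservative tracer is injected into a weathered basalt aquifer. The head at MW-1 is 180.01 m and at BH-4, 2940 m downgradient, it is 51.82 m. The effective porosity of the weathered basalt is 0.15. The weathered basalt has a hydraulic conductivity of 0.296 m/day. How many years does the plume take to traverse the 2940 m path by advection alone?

93.6

Hydraulic gradient i = (180.01 − 51.82) / 2940 = 128.19 / 2940 = 0.04360.
Darcy flux q = K · i = 0.2960 × 0.04360 = 0.01291 m/day.
Seepage velocity v = q / n_e = 0.01291 / 0.15 = 0.08604 m/day.
Travel time t = L / v = 2940 / 0.08604 = 34170 days = 93.55 years.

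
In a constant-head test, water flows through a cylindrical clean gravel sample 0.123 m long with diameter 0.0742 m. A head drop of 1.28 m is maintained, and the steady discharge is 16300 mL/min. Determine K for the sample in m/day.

522

Cross-sectional area A = π·(d/2)² = π × (0.0742/2)² = 0.004324 m².
Convert discharge: 16300 mL/min = 0.0002717 m³/s.
Darcy's law rearranged: K = Q·L / (A·Δh) = 0.0002717 × 0.123 / (0.004324 × 1.28) = 0.006037 m/s = 521.6 m/day.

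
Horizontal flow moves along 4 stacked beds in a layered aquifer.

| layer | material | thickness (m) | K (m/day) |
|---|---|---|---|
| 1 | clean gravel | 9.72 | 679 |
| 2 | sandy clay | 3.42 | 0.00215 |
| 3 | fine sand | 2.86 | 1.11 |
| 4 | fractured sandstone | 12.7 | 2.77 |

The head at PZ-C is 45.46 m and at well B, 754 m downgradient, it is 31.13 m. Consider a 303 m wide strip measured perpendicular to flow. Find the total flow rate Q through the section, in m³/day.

Flow is parallel to layering, so each bed carries its own Darcy discharge and the transmissivities add.
Σ(K_i·b_i) = 679×9.72 + 0.00215×3.42 + 1.11×2.86 + 2.77×12.7 = 6638 m²/day.
Hydraulic gradient i = (45.46 − 31.13) / 754 = 14.33 / 754 = 0.01901.
Q = Σ(K_i·b_i) · W · i = 6638 × 303 × 0.01901 = 38227 m³/day.

38200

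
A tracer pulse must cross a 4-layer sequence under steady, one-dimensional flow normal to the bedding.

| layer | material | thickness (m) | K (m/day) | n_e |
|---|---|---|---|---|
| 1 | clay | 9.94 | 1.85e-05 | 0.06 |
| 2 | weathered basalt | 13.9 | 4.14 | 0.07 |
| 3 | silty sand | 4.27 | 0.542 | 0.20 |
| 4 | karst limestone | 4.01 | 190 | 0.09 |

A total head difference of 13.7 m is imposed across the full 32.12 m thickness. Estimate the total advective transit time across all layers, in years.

With flow normal to the layers, continuity requires the same specific discharge q through every layer.
Σ(b_i/K_i) = 9.94/1.85e-05 + 13.9/4.14 + 4.27/0.542 + 4.01/190 = 5.373e+05 d.
q = Δh / Σ(b_i/K_i) = 13.7 / 5.373e+05 = 2.550e-05 m/day.
In each layer the seepage velocity is v_i = q/n_i, so the layer transit time is t_i = b_i·n_i / q:
  layer 1 (clay): t_1 = 9.94 × 0.06 / 2.550e-05 = 23391 d
  layer 2 (weathered basalt): t_2 = 13.9 × 0.07 / 2.550e-05 = 38161 d
  layer 3 (silty sand): t_3 = 4.27 × 0.20 / 2.550e-05 = 33494 d
  layer 4 (karst limestone): t_4 = 4.01 × 0.09 / 2.550e-05 = 14154 d
Total t = Σ t_i = 1.092e+05 days = 299.0 years.

299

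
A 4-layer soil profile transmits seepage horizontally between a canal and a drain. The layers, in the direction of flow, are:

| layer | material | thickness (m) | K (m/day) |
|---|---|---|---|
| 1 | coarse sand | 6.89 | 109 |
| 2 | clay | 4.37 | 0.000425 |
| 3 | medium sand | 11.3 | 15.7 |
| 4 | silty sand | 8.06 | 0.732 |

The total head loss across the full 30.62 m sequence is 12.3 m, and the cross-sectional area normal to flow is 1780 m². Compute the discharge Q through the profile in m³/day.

2.13

Flow is perpendicular to layering, so the layers act in series and the equivalent K is the thickness-weighted harmonic mean.
Total thickness L = 6.89 + 4.37 + 11.3 + 8.06 = 30.62 m.
Σ(b_i/K_i) = 6.89/109 + 4.37/0.000425 + 11.3/15.7 + 8.06/0.732 = 10294 d.
K_eq = L / Σ(b_i/K_i) = 30.62 / 10294 = 0.002975 m/day.
Q = K_eq · A · (Δh/L) = 0.002975 × 1780 × (12.3/30.62) = 2.127 m³/day.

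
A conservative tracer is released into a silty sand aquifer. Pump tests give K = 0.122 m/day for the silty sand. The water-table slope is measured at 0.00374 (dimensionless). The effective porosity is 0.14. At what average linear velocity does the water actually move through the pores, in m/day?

Hydraulic gradient i = 0.00374.
Darcy flux q = K · i = 0.1220 × 0.003740 = 0.0004563 m/day.
Seepage velocity v = q / n_e = 0.0004563 / 0.14 = 0.003259 m/day.

0.00326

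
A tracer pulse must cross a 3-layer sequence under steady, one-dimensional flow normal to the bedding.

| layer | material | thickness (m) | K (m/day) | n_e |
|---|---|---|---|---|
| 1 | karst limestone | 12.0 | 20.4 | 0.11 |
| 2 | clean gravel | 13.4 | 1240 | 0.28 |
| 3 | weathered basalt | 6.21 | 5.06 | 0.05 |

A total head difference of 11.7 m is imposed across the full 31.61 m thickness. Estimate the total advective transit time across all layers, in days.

With flow normal to the layers, continuity requires the same specific discharge q through every layer.
Σ(b_i/K_i) = 12.0/20.4 + 13.4/1240 + 6.21/5.06 = 1.826 d.
q = Δh / Σ(b_i/K_i) = 11.7 / 1.826 = 6.406 m/day.
In each layer the seepage velocity is v_i = q/n_i, so the layer transit time is t_i = b_i·n_i / q:
  layer 1 (karst limestone): t_1 = 12.0 × 0.11 / 6.406 = 0.2060 d
  layer 2 (clean gravel): t_2 = 13.4 × 0.28 / 6.406 = 0.5857 d
  layer 3 (weathered basalt): t_3 = 6.21 × 0.05 / 6.406 = 0.04847 d
Total t = Σ t_i = 0.8402 days.

0.840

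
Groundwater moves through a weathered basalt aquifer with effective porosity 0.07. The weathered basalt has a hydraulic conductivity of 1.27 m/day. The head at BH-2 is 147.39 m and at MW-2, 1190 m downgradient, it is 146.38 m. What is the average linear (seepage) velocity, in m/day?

0.0154

Hydraulic gradient i = (147.39 − 146.38) / 1190 = 1.01 / 1190 = 0.0008487.
Darcy flux q = K · i = 1.270 × 0.0008487 = 0.001078 m/day.
Seepage velocity v = q / n_e = 0.001078 / 0.07 = 0.01540 m/day.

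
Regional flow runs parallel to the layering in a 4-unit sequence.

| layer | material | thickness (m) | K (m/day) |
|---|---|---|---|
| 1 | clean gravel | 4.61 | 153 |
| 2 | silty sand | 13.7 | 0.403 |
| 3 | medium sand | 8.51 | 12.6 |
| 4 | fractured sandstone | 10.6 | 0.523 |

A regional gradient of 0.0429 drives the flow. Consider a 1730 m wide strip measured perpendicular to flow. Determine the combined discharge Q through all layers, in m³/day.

61100

Flow is parallel to layering, so each bed carries its own Darcy discharge and the transmissivities add.
Σ(K_i·b_i) = 153×4.61 + 0.403×13.7 + 12.6×8.51 + 0.523×10.6 = 823.6 m²/day.
Hydraulic gradient i = 0.0429.
Q = Σ(K_i·b_i) · W · i = 823.6 × 1730 × 0.04290 = 61127 m³/day.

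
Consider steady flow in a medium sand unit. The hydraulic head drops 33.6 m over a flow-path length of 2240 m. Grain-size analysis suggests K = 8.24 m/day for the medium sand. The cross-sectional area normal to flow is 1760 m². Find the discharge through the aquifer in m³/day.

218

Hydraulic gradient i = Δh / L = 33.6 / 2240 = 0.01500.
Darcy's law: Q = K · A · i = 8.240 × 1760 × 0.01500 = 217.5 m³/day.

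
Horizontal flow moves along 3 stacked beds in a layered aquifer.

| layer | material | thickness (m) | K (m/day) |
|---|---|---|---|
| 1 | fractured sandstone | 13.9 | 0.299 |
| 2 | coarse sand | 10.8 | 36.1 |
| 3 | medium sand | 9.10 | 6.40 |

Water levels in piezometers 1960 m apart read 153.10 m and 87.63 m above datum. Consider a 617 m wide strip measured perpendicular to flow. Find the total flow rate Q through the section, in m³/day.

Flow is parallel to layering, so each bed carries its own Darcy discharge and the transmissivities add.
Σ(K_i·b_i) = 0.299×13.9 + 36.1×10.8 + 6.40×9.10 = 452.3 m²/day.
Hydraulic gradient i = (153.10 − 87.63) / 1960 = 65.47 / 1960 = 0.03340.
Q = Σ(K_i·b_i) · W · i = 452.3 × 617 × 0.03340 = 9321 m³/day.

9320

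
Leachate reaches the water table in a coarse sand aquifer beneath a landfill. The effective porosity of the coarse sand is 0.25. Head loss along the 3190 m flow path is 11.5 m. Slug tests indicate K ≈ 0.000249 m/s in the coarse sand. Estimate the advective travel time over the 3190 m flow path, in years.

Convert K: 0.000249 m/s × 86400 = 21.51 m/day.
Hydraulic gradient i = Δh / L = 11.5 / 3190 = 0.003605.
Darcy flux q = K · i = 21.51 × 0.003605 = 0.07756 m/day.
Seepage velocity v = q / n_e = 0.07756 / 0.25 = 0.3102 m/day.
Travel time t = L / v = 3190 / 0.3102 = 10283 days = 28.15 years.

28.2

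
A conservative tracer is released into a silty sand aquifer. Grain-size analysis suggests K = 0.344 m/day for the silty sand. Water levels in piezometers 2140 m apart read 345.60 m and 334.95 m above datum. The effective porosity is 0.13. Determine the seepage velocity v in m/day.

Hydraulic gradient i = (345.60 − 334.95) / 2140 = 10.65 / 2140 = 0.004977.
Darcy flux q = K · i = 0.3440 × 0.004977 = 0.001712 m/day.
Seepage velocity v = q / n_e = 0.001712 / 0.13 = 0.01317 m/day.

0.0132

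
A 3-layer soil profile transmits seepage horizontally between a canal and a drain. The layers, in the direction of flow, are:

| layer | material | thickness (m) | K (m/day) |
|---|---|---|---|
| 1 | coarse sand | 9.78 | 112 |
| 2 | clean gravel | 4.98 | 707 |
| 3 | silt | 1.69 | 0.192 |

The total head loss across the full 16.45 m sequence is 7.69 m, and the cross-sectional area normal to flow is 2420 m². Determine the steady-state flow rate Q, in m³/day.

Flow is perpendicular to layering, so the layers act in series and the equivalent K is the thickness-weighted harmonic mean.
Total thickness L = 9.78 + 4.98 + 1.69 = 16.45 m.
Σ(b_i/K_i) = 9.78/112 + 4.98/707 + 1.69/0.192 = 8.896 d.
K_eq = L / Σ(b_i/K_i) = 16.45 / 8.896 = 1.849 m/day.
Q = K_eq · A · (Δh/L) = 1.849 × 2420 × (7.69/16.45) = 2092 m³/day.

2090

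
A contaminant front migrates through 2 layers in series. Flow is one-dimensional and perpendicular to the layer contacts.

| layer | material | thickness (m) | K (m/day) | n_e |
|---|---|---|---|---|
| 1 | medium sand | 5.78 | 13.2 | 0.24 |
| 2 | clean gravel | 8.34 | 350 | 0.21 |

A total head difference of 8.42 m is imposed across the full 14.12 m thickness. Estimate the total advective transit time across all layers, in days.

With flow normal to the layers, continuity requires the same specific discharge q through every layer.
Σ(b_i/K_i) = 5.78/13.2 + 8.34/350 = 0.4617 d.
q = Δh / Σ(b_i/K_i) = 8.42 / 0.4617 = 18.24 m/day.
In each layer the seepage velocity is v_i = q/n_i, so the layer transit time is t_i = b_i·n_i / q:
  layer 1 (medium sand): t_1 = 5.78 × 0.24 / 18.24 = 0.07607 d
  layer 2 (clean gravel): t_2 = 8.34 × 0.21 / 18.24 = 0.09604 d
Total t = Σ t_i = 0.1721 days.

0.172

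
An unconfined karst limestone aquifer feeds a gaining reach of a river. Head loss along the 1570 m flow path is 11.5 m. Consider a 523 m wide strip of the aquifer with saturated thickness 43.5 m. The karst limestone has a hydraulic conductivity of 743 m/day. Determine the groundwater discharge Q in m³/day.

124000

Cross-sectional area A = 523 × 43.5 = 22750 m².
Hydraulic gradient i = Δh / L = 11.5 / 1570 = 0.007325.
Darcy's law: Q = K · A · i = 743.0 × 22750 × 0.007325 = 1.238e+05 m³/day.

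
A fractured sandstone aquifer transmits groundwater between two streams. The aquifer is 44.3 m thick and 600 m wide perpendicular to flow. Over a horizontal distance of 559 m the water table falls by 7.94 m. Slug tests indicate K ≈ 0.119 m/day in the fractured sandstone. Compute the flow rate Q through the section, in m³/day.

44.9

Cross-sectional area A = 600 × 44.3 = 26580 m².
Hydraulic gradient i = Δh / L = 7.94 / 559 = 0.01420.
Darcy's law: Q = K · A · i = 0.1190 × 26580 × 0.01420 = 44.93 m³/day.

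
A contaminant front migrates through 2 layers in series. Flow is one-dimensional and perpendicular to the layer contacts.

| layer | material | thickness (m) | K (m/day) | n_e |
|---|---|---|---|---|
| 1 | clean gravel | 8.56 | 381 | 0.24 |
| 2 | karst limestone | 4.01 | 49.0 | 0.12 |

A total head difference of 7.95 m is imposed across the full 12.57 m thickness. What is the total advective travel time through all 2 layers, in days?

0.0333

With flow normal to the layers, continuity requires the same specific discharge q through every layer.
Σ(b_i/K_i) = 8.56/381 + 4.01/49.0 = 0.1043 d.
q = Δh / Σ(b_i/K_i) = 7.95 / 0.1043 = 76.22 m/day.
In each layer the seepage velocity is v_i = q/n_i, so the layer transit time is t_i = b_i·n_i / q:
  layer 1 (clean gravel): t_1 = 8.56 × 0.24 / 76.22 = 0.02695 d
  layer 2 (karst limestone): t_2 = 4.01 × 0.12 / 76.22 = 0.006313 d
Total t = Σ t_i = 0.03327 days.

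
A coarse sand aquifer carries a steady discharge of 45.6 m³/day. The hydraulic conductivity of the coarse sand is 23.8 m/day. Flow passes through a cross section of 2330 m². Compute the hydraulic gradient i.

0.000822

From Q = K·A·i, i = Q / (K·A) = 45.6 / (23.80 × 2330) = 0.0008223.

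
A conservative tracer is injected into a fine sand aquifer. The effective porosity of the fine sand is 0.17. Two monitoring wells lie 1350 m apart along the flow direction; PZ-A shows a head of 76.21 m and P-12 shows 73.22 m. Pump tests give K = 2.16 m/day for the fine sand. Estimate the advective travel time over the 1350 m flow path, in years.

131

Hydraulic gradient i = (76.21 − 73.22) / 1350 = 2.99 / 1350 = 0.002215.
Darcy flux q = K · i = 2.160 × 0.002215 = 0.004784 m/day.
Seepage velocity v = q / n_e = 0.004784 / 0.17 = 0.02814 m/day.
Travel time t = L / v = 1350 / 0.02814 = 47972 days = 131.3 years.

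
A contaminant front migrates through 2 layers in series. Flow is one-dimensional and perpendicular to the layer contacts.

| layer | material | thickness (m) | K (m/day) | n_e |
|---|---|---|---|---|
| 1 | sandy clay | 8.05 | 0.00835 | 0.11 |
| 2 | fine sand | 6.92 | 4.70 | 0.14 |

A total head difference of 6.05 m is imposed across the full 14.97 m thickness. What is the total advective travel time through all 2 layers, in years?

0.810

With flow normal to the layers, continuity requires the same specific discharge q through every layer.
Σ(b_i/K_i) = 8.05/0.00835 + 6.92/4.70 = 965.5 d.
q = Δh / Σ(b_i/K_i) = 6.05 / 965.5 = 0.006266 m/day.
In each layer the seepage velocity is v_i = q/n_i, so the layer transit time is t_i = b_i·n_i / q:
  layer 1 (sandy clay): t_1 = 8.05 × 0.11 / 0.006266 = 141.3 d
  layer 2 (fine sand): t_2 = 6.92 × 0.14 / 0.006266 = 154.6 d
Total t = Σ t_i = 295.9 days = 0.8102 years.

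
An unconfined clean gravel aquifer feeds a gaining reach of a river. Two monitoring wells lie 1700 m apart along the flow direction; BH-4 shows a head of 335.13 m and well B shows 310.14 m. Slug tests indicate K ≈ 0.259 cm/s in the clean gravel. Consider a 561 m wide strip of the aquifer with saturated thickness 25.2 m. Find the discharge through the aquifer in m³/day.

Convert K: 0.259 cm/s × 864 = 223.8 m/day.
Cross-sectional area A = 561 × 25.2 = 14137 m².
Hydraulic gradient i = (335.13 − 310.14) / 1700 = 24.99 / 1700 = 0.01470.
Darcy's law: Q = K · A · i = 223.8 × 14137 × 0.01470 = 46504 m³/day.

46500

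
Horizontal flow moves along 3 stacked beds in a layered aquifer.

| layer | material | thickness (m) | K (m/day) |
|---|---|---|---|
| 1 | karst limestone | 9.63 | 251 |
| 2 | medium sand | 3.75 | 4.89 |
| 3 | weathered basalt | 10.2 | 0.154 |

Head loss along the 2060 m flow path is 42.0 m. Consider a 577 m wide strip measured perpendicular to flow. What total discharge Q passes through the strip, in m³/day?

28700

Flow is parallel to layering, so each bed carries its own Darcy discharge and the transmissivities add.
Σ(K_i·b_i) = 251×9.63 + 4.89×3.75 + 0.154×10.2 = 2437 m²/day.
Hydraulic gradient i = Δh / L = 42.0 / 2060 = 0.02039.
Q = Σ(K_i·b_i) · W · i = 2437 × 577 × 0.02039 = 28670 m³/day.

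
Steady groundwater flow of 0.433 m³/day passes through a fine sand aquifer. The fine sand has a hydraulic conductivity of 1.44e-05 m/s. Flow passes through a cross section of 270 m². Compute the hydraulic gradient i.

0.00129

Convert K: 1.44e-05 m/s × 86400 = 1.244 m/day.
From Q = K·A·i, i = Q / (K·A) = 0.433 / (1.244 × 270.0) = 0.001289.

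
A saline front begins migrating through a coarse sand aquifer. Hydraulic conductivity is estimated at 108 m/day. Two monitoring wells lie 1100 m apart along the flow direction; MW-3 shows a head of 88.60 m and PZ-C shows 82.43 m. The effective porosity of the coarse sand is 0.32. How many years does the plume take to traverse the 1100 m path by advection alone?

Hydraulic gradient i = (88.60 − 82.43) / 1100 = 6.17 / 1100 = 0.005609.
Darcy flux q = K · i = 108.0 × 0.005609 = 0.6058 m/day.
Seepage velocity v = q / n_e = 0.6058 / 0.32 = 1.893 m/day.
Travel time t = L / v = 1100 / 1.893 = 581.1 days = 1.591 years.

1.59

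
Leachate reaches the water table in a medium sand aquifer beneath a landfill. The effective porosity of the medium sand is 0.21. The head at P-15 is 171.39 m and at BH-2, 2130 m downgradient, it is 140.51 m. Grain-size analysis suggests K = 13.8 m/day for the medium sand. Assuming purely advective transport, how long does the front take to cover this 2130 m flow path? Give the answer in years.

Hydraulic gradient i = (171.39 − 140.51) / 2130 = 30.88 / 2130 = 0.01450.
Darcy flux q = K · i = 13.80 × 0.01450 = 0.2001 m/day.
Seepage velocity v = q / n_e = 0.2001 / 0.21 = 0.9527 m/day.
Travel time t = L / v = 2130 / 0.9527 = 2236 days = 6.121 years.

6.12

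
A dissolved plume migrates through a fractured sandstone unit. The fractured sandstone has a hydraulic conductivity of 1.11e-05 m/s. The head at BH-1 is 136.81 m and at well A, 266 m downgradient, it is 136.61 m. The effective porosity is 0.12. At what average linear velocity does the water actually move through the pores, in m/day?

Convert K: 1.11e-05 m/s × 86400 = 0.9590 m/day.
Hydraulic gradient i = (136.81 − 136.61) / 266 = 0.2 / 266 = 0.0007519.
Darcy flux q = K · i = 0.9590 × 0.0007519 = 0.0007211 m/day.
Seepage velocity v = q / n_e = 0.0007211 / 0.12 = 0.006009 m/day.

0.00601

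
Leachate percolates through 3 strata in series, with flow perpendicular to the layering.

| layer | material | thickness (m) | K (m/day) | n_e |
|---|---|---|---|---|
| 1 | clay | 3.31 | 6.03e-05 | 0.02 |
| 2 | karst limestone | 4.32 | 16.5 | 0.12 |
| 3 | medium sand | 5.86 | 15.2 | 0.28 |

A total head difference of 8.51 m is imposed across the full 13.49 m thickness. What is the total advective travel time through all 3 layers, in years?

39.3

With flow normal to the layers, continuity requires the same specific discharge q through every layer.
Σ(b_i/K_i) = 3.31/6.03e-05 + 4.32/16.5 + 5.86/15.2 = 54893 d.
q = Δh / Σ(b_i/K_i) = 8.51 / 54893 = 0.0001550 m/day.
In each layer the seepage velocity is v_i = q/n_i, so the layer transit time is t_i = b_i·n_i / q:
  layer 1 (clay): t_1 = 3.31 × 0.02 / 0.0001550 = 427.0 d
  layer 2 (karst limestone): t_2 = 4.32 × 0.12 / 0.0001550 = 3344 d
  layer 3 (medium sand): t_3 = 5.86 × 0.28 / 0.0001550 = 10584 d
Total t = Σ t_i = 14355 days = 39.30 years.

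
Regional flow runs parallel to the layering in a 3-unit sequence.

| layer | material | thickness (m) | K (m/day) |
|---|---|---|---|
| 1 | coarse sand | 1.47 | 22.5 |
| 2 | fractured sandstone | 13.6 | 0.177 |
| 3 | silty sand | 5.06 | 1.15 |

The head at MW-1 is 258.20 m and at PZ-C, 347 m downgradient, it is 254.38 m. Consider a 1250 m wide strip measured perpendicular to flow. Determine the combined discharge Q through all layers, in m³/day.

Flow is parallel to layering, so each bed carries its own Darcy discharge and the transmissivities add.
Σ(K_i·b_i) = 22.5×1.47 + 0.177×13.6 + 1.15×5.06 = 41.30 m²/day.
Hydraulic gradient i = (258.20 − 254.38) / 347 = 3.82 / 347 = 0.01101.
Q = Σ(K_i·b_i) · W · i = 41.30 × 1250 × 0.01101 = 568.3 m³/day.

568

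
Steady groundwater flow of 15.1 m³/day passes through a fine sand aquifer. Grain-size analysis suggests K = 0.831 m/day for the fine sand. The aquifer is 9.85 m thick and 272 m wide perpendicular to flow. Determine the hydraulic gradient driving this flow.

0.00678

Cross-sectional area A = 272 × 9.85 = 2679 m².
From Q = K·A·i, i = Q / (K·A) = 15.1 / (0.8310 × 2679) = 0.006782.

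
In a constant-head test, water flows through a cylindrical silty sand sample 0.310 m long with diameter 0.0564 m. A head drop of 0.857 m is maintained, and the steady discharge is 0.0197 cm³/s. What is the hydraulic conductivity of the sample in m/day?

0.246

Cross-sectional area A = π·(d/2)² = π × (0.0564/2)² = 0.002498 m².
Convert discharge: 0.0197 cm³/s = 1.970e-08 m³/s.
Darcy's law rearranged: K = Q·L / (A·Δh) = 1.970e-08 × 0.310 / (0.002498 × 0.857) = 2.852e-06 m/s = 0.2464 m/day.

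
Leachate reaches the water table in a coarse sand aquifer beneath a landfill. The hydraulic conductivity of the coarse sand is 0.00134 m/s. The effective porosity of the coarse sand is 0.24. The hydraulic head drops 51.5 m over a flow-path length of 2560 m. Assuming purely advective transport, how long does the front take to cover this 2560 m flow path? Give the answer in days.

264

Convert K: 0.00134 m/s × 86400 = 115.8 m/day.
Hydraulic gradient i = Δh / L = 51.5 / 2560 = 0.02012.
Darcy flux q = K · i = 115.8 × 0.02012 = 2.329 m/day.
Seepage velocity v = q / n_e = 2.329 / 0.24 = 9.705 m/day.
Travel time t = L / v = 2560 / 9.705 = 263.8 days.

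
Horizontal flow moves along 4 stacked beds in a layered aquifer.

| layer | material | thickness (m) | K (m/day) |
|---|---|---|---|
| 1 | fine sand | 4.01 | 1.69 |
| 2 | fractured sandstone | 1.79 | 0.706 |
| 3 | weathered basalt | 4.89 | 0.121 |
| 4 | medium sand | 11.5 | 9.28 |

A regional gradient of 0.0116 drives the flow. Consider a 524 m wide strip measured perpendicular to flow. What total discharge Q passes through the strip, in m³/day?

701

Flow is parallel to layering, so each bed carries its own Darcy discharge and the transmissivities add.
Σ(K_i·b_i) = 1.69×4.01 + 0.706×1.79 + 0.121×4.89 + 9.28×11.5 = 115.4 m²/day.
Hydraulic gradient i = 0.0116.
Q = Σ(K_i·b_i) · W · i = 115.4 × 524 × 0.01160 = 701.2 m³/day.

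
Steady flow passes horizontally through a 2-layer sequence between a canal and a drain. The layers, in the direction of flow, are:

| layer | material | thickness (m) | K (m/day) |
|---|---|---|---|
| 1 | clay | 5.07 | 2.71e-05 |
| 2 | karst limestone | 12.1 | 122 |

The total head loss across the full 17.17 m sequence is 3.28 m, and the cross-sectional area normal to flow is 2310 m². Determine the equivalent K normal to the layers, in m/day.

Flow is perpendicular to layering, so the layers act in series and the equivalent K is the thickness-weighted harmonic mean.
Total thickness L = 5.07 + 12.1 = 17.17 m.
Σ(b_i/K_i) = 5.07/2.71e-05 + 12.1/122 = 1.871e+05 d.
K_eq = L / Σ(b_i/K_i) = 17.17 / 1.871e+05 = 9.178e-05 m/day.

9.18e-05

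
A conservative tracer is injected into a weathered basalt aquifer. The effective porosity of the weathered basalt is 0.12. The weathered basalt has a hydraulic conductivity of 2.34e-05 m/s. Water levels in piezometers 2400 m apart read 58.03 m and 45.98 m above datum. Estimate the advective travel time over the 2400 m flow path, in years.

Convert K: 2.34e-05 m/s × 86400 = 2.022 m/day.
Hydraulic gradient i = (58.03 − 45.98) / 2400 = 12.05 / 2400 = 0.005021.
Darcy flux q = K · i = 2.022 × 0.005021 = 0.01015 m/day.
Seepage velocity v = q / n_e = 0.01015 / 0.12 = 0.08459 m/day.
Travel time t = L / v = 2400 / 0.08459 = 28372 days = 77.68 years.

77.7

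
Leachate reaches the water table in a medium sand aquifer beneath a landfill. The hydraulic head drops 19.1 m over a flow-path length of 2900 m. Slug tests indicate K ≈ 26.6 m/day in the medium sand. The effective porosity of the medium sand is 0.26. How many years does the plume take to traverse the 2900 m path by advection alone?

Hydraulic gradient i = Δh / L = 19.1 / 2900 = 0.006586.
Darcy flux q = K · i = 26.60 × 0.006586 = 0.1752 m/day.
Seepage velocity v = q / n_e = 0.1752 / 0.26 = 0.6738 m/day.
Travel time t = L / v = 2900 / 0.6738 = 4304 days = 11.78 years.

11.8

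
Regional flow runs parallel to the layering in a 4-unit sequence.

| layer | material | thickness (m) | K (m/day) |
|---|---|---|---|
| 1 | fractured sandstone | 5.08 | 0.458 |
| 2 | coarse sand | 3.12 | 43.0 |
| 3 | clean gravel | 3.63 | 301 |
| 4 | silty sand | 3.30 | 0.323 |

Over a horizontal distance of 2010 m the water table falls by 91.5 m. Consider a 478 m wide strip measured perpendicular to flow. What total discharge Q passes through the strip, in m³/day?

Flow is parallel to layering, so each bed carries its own Darcy discharge and the transmissivities add.
Σ(K_i·b_i) = 0.458×5.08 + 43.0×3.12 + 301×3.63 + 0.323×3.30 = 1230 m²/day.
Hydraulic gradient i = Δh / L = 91.5 / 2010 = 0.04552.
Q = Σ(K_i·b_i) · W · i = 1230 × 478 × 0.04552 = 26768 m³/day.

26800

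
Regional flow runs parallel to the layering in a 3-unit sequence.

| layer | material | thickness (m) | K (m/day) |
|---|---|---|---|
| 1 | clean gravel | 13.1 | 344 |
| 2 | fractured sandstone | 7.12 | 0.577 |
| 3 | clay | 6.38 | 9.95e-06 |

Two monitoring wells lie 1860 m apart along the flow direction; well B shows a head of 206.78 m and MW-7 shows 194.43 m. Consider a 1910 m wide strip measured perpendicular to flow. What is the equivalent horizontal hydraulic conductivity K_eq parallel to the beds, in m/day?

170

Flow is parallel to layering, so each bed carries its own Darcy discharge and the transmissivities add.
Σ(K_i·b_i) = 344×13.1 + 0.577×7.12 + 9.95e-06×6.38 = 4511 m²/day.
Total thickness b = 26.60 m, so K_eq = Σ(K_i·b_i)/b = 169.6 m/day.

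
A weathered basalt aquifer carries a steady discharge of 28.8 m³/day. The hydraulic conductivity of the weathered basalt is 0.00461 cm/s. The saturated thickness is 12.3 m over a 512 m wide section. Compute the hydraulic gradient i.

Convert K: 0.00461 cm/s × 864 = 3.983 m/day.
Cross-sectional area A = 512 × 12.3 = 6298 m².
From Q = K·A·i, i = Q / (K·A) = 28.8 / (3.983 × 6298) = 0.001148.

0.00115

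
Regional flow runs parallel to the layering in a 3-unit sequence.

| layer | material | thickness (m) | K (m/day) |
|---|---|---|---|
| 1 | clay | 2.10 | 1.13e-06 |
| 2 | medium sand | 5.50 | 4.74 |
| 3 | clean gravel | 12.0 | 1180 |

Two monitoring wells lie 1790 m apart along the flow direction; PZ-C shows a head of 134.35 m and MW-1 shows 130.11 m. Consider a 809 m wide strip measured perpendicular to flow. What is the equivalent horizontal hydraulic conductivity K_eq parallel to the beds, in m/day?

Flow is parallel to layering, so each bed carries its own Darcy discharge and the transmissivities add.
Σ(K_i·b_i) = 1.13e-06×2.10 + 4.74×5.50 + 1180×12.0 = 14186 m²/day.
Total thickness b = 19.60 m, so K_eq = Σ(K_i·b_i)/b = 723.8 m/day.

724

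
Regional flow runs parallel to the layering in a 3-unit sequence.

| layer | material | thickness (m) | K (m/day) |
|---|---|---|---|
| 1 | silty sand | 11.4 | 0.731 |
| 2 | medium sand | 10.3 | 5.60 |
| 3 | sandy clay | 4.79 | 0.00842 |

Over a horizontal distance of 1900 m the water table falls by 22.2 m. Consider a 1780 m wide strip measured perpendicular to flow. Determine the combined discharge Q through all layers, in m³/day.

1370

Flow is parallel to layering, so each bed carries its own Darcy discharge and the transmissivities add.
Σ(K_i·b_i) = 0.731×11.4 + 5.60×10.3 + 0.00842×4.79 = 66.05 m²/day.
Hydraulic gradient i = Δh / L = 22.2 / 1900 = 0.01168.
Q = Σ(K_i·b_i) · W · i = 66.05 × 1780 × 0.01168 = 1374 m³/day.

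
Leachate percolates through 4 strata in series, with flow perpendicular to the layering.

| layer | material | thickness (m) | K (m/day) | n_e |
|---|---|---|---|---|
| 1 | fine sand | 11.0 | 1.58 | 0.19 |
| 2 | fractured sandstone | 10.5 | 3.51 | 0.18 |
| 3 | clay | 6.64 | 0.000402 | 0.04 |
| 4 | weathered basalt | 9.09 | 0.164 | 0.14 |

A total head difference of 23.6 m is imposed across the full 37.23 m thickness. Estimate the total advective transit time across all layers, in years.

10.6

With flow normal to the layers, continuity requires the same specific discharge q through every layer.
Σ(b_i/K_i) = 11.0/1.58 + 10.5/3.51 + 6.64/0.000402 + 9.09/0.164 = 16583 d.
q = Δh / Σ(b_i/K_i) = 23.6 / 16583 = 0.001423 m/day.
In each layer the seepage velocity is v_i = q/n_i, so the layer transit time is t_i = b_i·n_i / q:
  layer 1 (fine sand): t_1 = 11.0 × 0.19 / 0.001423 = 1469 d
  layer 2 (fractured sandstone): t_2 = 10.5 × 0.18 / 0.001423 = 1328 d
  layer 3 (clay): t_3 = 6.64 × 0.04 / 0.001423 = 186.6 d
  layer 4 (weathered basalt): t_4 = 9.09 × 0.14 / 0.001423 = 894.2 d
Total t = Σ t_i = 3877 days = 10.62 years.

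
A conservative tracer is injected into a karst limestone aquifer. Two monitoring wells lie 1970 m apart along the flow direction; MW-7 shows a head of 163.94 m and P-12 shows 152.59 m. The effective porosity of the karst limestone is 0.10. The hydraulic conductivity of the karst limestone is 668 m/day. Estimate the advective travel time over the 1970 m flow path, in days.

51.2

Hydraulic gradient i = (163.94 − 152.59) / 1970 = 11.35 / 1970 = 0.005761.
Darcy flux q = K · i = 668.0 × 0.005761 = 3.849 m/day.
Seepage velocity v = q / n_e = 3.849 / 0.10 = 38.49 m/day.
Travel time t = L / v = 1970 / 38.49 = 51.19 days.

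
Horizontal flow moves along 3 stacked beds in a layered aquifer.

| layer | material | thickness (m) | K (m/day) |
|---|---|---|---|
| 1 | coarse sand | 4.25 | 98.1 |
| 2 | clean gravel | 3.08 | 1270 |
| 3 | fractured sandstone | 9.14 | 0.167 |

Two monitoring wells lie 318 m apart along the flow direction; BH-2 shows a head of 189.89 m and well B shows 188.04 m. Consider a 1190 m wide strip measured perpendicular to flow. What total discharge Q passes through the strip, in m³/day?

Flow is parallel to layering, so each bed carries its own Darcy discharge and the transmissivities add.
Σ(K_i·b_i) = 98.1×4.25 + 1270×3.08 + 0.167×9.14 = 4330 m²/day.
Hydraulic gradient i = (189.89 − 188.04) / 318 = 1.85 / 318 = 0.005818.
Q = Σ(K_i·b_i) · W · i = 4330 × 1190 × 0.005818 = 29977 m³/day.

30000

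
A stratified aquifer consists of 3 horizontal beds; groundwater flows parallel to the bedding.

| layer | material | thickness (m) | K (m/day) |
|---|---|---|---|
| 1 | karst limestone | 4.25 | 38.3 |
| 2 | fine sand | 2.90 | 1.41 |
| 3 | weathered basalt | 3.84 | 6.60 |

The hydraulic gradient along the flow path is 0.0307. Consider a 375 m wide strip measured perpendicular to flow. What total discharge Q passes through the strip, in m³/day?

Flow is parallel to layering, so each bed carries its own Darcy discharge and the transmissivities add.
Σ(K_i·b_i) = 38.3×4.25 + 1.41×2.90 + 6.60×3.84 = 192.2 m²/day.
Hydraulic gradient i = 0.0307.
Q = Σ(K_i·b_i) · W · i = 192.2 × 375 × 0.03070 = 2213 m³/day.

2210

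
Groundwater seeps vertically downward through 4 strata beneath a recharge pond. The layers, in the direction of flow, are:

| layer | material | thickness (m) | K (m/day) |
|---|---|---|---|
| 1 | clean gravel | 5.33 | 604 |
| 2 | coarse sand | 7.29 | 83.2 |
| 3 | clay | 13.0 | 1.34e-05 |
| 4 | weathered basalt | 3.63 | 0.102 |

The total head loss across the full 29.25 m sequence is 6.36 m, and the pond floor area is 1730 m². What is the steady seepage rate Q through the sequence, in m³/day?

Flow is perpendicular to layering, so the layers act in series and the equivalent K is the thickness-weighted harmonic mean.
Total thickness L = 5.33 + 7.29 + 13.0 + 3.63 = 29.25 m.
Σ(b_i/K_i) = 5.33/604 + 7.29/83.2 + 13.0/1.34e-05 + 3.63/0.102 = 9.702e+05 d.
K_eq = L / Σ(b_i/K_i) = 29.25 / 9.702e+05 = 3.015e-05 m/day.
Q = K_eq · A · (Δh/L) = 3.015e-05 × 1730 × (6.36/29.25) = 0.01134 m³/day.

0.0113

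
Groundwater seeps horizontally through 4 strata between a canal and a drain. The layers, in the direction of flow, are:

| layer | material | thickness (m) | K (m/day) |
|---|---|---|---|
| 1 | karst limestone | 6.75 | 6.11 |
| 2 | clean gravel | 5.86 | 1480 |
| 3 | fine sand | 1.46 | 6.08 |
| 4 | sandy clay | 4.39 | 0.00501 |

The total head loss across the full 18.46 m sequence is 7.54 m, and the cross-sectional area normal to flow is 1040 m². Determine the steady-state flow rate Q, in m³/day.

8.94

Flow is perpendicular to layering, so the layers act in series and the equivalent K is the thickness-weighted harmonic mean.
Total thickness L = 6.75 + 5.86 + 1.46 + 4.39 = 18.46 m.
Σ(b_i/K_i) = 6.75/6.11 + 5.86/1480 + 1.46/6.08 + 4.39/0.00501 = 877.6 d.
K_eq = L / Σ(b_i/K_i) = 18.46 / 877.6 = 0.02103 m/day.
Q = K_eq · A · (Δh/L) = 0.02103 × 1040 × (7.54/18.46) = 8.935 m³/day.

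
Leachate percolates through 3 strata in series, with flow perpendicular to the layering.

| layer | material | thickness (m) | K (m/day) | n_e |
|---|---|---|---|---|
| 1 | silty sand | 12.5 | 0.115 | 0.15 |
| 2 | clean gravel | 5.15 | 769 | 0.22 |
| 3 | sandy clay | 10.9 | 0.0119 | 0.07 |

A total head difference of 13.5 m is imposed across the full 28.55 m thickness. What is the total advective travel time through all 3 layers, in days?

With flow normal to the layers, continuity requires the same specific discharge q through every layer.
Σ(b_i/K_i) = 12.5/0.115 + 5.15/769 + 10.9/0.0119 = 1025 d.
q = Δh / Σ(b_i/K_i) = 13.5 / 1025 = 0.01317 m/day.
In each layer the seepage velocity is v_i = q/n_i, so the layer transit time is t_i = b_i·n_i / q:
  layer 1 (silty sand): t_1 = 12.5 × 0.15 / 0.01317 = 142.3 d
  layer 2 (clean gravel): t_2 = 5.15 × 0.22 / 0.01317 = 86.00 d
  layer 3 (sandy clay): t_3 = 10.9 × 0.07 / 0.01317 = 57.91 d
Total t = Σ t_i = 286.2 days.

286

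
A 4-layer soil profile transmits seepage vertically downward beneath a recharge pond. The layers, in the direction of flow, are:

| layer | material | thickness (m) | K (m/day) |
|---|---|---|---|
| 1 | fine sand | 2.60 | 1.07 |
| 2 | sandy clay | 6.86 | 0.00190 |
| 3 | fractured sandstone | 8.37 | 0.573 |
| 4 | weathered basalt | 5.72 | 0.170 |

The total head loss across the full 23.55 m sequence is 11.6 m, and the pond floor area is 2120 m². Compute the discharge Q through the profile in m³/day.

6.72

Flow is perpendicular to layering, so the layers act in series and the equivalent K is the thickness-weighted harmonic mean.
Total thickness L = 2.60 + 6.86 + 8.37 + 5.72 = 23.55 m.
Σ(b_i/K_i) = 2.60/1.07 + 6.86/0.00190 + 8.37/0.573 + 5.72/0.170 = 3661 d.
K_eq = L / Σ(b_i/K_i) = 23.55 / 3661 = 0.006432 m/day.
Q = K_eq · A · (Δh/L) = 0.006432 × 2120 × (11.6/23.55) = 6.717 m³/day.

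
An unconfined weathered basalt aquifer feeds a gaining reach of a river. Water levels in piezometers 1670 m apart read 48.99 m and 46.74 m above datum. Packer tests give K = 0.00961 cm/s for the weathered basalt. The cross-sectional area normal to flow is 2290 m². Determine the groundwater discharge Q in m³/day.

25.6

Convert K: 0.00961 cm/s × 864 = 8.303 m/day.
Hydraulic gradient i = (48.99 − 46.74) / 1670 = 2.25 / 1670 = 0.001347.
Darcy's law: Q = K · A · i = 8.303 × 2290 × 0.001347 = 25.62 m³/day.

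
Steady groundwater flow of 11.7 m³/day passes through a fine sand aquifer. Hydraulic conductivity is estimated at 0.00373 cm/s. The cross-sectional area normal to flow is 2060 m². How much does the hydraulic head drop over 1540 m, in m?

Convert K: 0.00373 cm/s × 864 = 3.223 m/day.
From Q = K·A·i, i = Q / (K·A) = 11.7 / (3.223 × 2060) = 0.001762.
Head loss Δh = i · L = 0.001762 × 1540 = 2.714 m.

2.71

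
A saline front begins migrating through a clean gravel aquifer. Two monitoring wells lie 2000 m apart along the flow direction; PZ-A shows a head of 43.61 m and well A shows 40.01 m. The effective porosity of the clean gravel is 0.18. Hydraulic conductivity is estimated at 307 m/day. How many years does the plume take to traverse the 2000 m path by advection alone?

Hydraulic gradient i = (43.61 − 40.01) / 2000 = 3.6 / 2000 = 0.001800.
Darcy flux q = K · i = 307.0 × 0.001800 = 0.5526 m/day.
Seepage velocity v = q / n_e = 0.5526 / 0.18 = 3.070 m/day.
Travel time t = L / v = 2000 / 3.070 = 651.5 days = 1.784 years.

1.78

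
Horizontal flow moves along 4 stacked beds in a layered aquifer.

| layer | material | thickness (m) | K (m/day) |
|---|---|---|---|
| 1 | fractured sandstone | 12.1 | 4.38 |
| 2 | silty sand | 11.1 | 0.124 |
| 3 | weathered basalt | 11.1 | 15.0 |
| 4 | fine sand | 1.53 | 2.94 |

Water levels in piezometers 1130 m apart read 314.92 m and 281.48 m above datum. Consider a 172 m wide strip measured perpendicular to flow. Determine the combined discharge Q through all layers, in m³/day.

Flow is parallel to layering, so each bed carries its own Darcy discharge and the transmissivities add.
Σ(K_i·b_i) = 4.38×12.1 + 0.124×11.1 + 15.0×11.1 + 2.94×1.53 = 225.4 m²/day.
Hydraulic gradient i = (314.92 − 281.48) / 1130 = 33.44 / 1130 = 0.02959.
Q = Σ(K_i·b_i) · W · i = 225.4 × 172 × 0.02959 = 1147 m³/day.

1150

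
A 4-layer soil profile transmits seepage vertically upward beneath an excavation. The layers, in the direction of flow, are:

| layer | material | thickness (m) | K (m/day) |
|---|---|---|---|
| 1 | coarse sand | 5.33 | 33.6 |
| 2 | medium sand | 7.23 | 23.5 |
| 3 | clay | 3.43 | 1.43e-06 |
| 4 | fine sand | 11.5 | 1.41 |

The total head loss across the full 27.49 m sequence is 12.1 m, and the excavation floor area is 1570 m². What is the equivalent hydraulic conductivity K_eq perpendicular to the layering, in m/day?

Flow is perpendicular to layering, so the layers act in series and the equivalent K is the thickness-weighted harmonic mean.
Total thickness L = 5.33 + 7.23 + 3.43 + 11.5 = 27.49 m.
Σ(b_i/K_i) = 5.33/33.6 + 7.23/23.5 + 3.43/1.43e-06 + 11.5/1.41 = 2.399e+06 d.
K_eq = L / Σ(b_i/K_i) = 27.49 / 2.399e+06 = 1.146e-05 m/day.

1.15e-05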